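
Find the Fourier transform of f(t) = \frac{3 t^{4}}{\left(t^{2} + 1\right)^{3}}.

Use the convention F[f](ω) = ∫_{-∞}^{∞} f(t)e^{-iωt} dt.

F(ω) = \frac{3 \pi \left(\omega^{2} - 5 \left|{\omega}\right| + 3\right) e^{- \left|{\omega}\right|}}{8}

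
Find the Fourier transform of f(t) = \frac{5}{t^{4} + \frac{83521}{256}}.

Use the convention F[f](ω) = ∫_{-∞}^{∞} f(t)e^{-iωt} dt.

F(ω) = \frac{320 \pi e^{- \frac{17 \sqrt{2} \left|{\omega}\right|}{8}} \sin{\left(\frac{17 \sqrt{2} \left|{\omega}\right|}{8} + \frac{\pi}{4} \right)}}{4913}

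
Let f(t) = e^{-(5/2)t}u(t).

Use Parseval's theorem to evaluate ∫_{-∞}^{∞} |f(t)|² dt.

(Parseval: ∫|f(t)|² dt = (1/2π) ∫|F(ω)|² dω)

∫|f(t)|² dt = \frac{1}{5}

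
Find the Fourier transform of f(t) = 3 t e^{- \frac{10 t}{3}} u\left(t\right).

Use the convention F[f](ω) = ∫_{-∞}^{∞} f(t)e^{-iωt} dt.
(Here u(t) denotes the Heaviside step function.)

F(ω) = \frac{27}{\left(3 i \omega + 10\right)^{2}}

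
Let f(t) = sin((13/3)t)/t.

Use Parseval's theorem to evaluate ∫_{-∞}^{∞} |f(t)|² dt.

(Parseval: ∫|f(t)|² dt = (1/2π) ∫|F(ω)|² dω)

∫|f(t)|² dt = \frac{13 \pi}{3}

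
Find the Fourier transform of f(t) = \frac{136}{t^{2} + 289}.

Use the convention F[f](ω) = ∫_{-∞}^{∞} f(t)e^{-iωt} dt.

F(ω) = 8 \pi e^{- 17 \left|{\omega}\right|}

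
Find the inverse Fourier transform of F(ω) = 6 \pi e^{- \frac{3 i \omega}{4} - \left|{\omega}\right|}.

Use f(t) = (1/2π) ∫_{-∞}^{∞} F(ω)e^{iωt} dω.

f(t) = \frac{6}{\left(t - \frac{3}{4}\right)^{2} + 1}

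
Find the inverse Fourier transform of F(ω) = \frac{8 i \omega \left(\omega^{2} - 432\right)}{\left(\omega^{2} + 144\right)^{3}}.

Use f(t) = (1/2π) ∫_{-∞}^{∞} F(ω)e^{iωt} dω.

f(t) = 2 t e^{- 12 \left|{t}\right|} \left|{t}\right|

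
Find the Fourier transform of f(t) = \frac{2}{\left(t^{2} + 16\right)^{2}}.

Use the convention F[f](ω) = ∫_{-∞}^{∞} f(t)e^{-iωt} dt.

F(ω) = \frac{\pi \left(4 \left|{\omega}\right| + 1\right) e^{- 4 \left|{\omega}\right|}}{64}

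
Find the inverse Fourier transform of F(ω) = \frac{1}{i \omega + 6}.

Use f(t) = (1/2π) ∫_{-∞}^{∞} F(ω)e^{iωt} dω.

f(t) = e^{- 6 t} u\left(t\right)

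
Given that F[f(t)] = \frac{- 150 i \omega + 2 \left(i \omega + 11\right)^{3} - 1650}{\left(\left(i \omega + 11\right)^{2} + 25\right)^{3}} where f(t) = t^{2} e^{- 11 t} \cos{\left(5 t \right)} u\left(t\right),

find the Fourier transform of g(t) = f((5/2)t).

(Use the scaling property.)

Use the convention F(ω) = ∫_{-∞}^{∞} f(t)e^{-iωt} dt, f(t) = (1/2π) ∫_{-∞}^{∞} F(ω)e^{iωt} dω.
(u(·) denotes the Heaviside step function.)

F[g](ω) = \frac{100 \left(- 3750 i \omega + \left(2 i \omega + 55\right)^{3} - 103125\right)}{\left(\left(2 i \omega + 55\right)^{2} + 625\right)^{3}}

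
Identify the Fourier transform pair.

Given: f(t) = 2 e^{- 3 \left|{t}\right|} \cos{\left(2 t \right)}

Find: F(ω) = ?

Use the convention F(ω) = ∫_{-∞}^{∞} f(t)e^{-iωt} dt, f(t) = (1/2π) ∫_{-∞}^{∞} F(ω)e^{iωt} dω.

F(ω) = \frac{12 \left(\omega^{2} + 13\right)}{\omega^{4} + 10 \omega^{2} + 169}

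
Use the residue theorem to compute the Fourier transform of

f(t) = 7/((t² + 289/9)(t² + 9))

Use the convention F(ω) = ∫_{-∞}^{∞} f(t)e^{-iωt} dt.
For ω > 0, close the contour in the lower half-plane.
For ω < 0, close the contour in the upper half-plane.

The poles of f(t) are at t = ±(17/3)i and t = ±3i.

Let g(z) = f(z)e^{-iωz}; for large |z| the factor e^{-iωz} decays in the lower half-plane when ω > 0 and in the upper half-plane when ω < 0.

Case ω > 0 (lower half-plane, clockwise contour ⇒ F(ω) = -2πi·ΣRes):
  Res_{z = - \frac{17 i}{3}} g(z) = - \frac{189 i e^{- \frac{17 \omega}{3}}}{7072}
  Res_{z = - 3 i} g(z) = \frac{21 i e^{- 3 \omega}}{416}
  F(ω) = -2πi·ΣRes = \frac{21 \pi e^{- 3 \omega}}{208} - \frac{189 \pi e^{- \frac{17 \omega}{3}}}{3536}

Case ω < 0 (upper half-plane, counterclockwise contour ⇒ F(ω) = +2πi·ΣRes):
  Res_{z = \frac{17 i}{3}} g(z) = \frac{189 i e^{\frac{17 \omega}{3}}}{7072}
  Res_{z = 3 i} g(z) = - \frac{21 i e^{3 \omega}}{416}
  F(ω) = 2πi·ΣRes = \frac{21 \pi \left(- 9 e^{\frac{17 \omega}{3}} + 17 e^{3 \omega}\right)}{3536}

Both cases combine into a single formula in |ω|:

F(ω) = \frac{21 \pi e^{- 3 \left|{\omega}\right|}}{208} - \frac{189 \pi e^{- \frac{17 \left|{\omega}\right|}{3}}}{3536}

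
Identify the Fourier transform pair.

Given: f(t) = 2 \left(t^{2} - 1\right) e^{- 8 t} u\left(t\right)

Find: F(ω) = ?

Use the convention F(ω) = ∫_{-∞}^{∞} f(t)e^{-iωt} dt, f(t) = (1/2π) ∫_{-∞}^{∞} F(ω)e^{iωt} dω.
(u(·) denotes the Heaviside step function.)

F(ω) = \frac{2 \left(2 i \omega - \left(i \omega + 8\right)^{3} + 16\right)}{\left(i \omega + 8\right)^{4}}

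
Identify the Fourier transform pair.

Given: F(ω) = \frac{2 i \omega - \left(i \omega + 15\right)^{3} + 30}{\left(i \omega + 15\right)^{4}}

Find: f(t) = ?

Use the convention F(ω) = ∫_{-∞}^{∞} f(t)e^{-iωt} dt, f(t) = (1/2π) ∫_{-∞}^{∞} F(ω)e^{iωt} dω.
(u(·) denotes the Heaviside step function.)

f(t) = \left(t^{2} - 1\right) e^{- 15 t} u\left(t\right)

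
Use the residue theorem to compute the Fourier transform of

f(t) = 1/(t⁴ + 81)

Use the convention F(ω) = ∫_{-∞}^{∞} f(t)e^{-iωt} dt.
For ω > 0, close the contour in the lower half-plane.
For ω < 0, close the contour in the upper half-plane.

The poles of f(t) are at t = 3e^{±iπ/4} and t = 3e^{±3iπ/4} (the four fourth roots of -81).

Let g(z) = f(z)e^{-iωz}; for large |z| the factor e^{-iωz} decays in the lower half-plane when ω > 0 and in the upper half-plane when ω < 0.

Case ω > 0 (lower half-plane, clockwise contour ⇒ F(ω) = -2πi·ΣRes):
  Res_{z = - \frac{3 \sqrt{2}}{2} - \frac{3 \sqrt{2} i}{2}} g(z) = \frac{\sqrt{2} i \left(1 - i\right) e^{\frac{3 \sqrt{2} \omega \left(-1 + i\right)}{2}}}{216}
  Res_{z = \frac{3 \sqrt{2}}{2} - \frac{3 \sqrt{2} i}{2}} g(z) = \frac{\sqrt{2} i \left(1 + i\right) e^{- \frac{3 \sqrt{2} \omega \left(1 + i\right)}{2}}}{216}
  F(ω) = -2πi·ΣRes = \frac{\sqrt{2} \pi \left(1 - i\right) \left(e^{3 \sqrt{2} i \omega} + i\right) e^{- \frac{3 \sqrt{2} \omega \left(1 + i\right)}{2}}}{108} = \frac{\pi e^{- \frac{3 \sqrt{2} \omega}{2}} \sin{\left(\frac{3 \sqrt{2} \omega}{2} + \frac{\pi}{4} \right)}}{27}

Case ω < 0 (upper half-plane, counterclockwise contour ⇒ F(ω) = +2πi·ΣRes):
  Res_{z = \frac{3 \sqrt{2}}{2} + \frac{3 \sqrt{2} i}{2}} g(z) = \frac{\sqrt{2} i \left(-1 + i\right) e^{\frac{3 \sqrt{2} \omega \left(1 - i\right)}{2}}}{216}
  Res_{z = - \frac{3 \sqrt{2}}{2} + \frac{3 \sqrt{2} i}{2}} g(z) = \frac{\sqrt{2} \left(1 - i\right) e^{\frac{3 \sqrt{2} \omega \left(1 + i\right)}{2}}}{216}
  F(ω) = 2πi·ΣRes = - \frac{\sqrt{2} i \pi \left(i \left(1 - i\right) e^{\frac{3 \sqrt{2} \omega \left(1 - i\right)}{2}} - \left(1 - i\right) e^{\frac{3 \sqrt{2} \omega \left(1 + i\right)}{2}}\right)}{108} = \frac{\pi e^{\frac{3 \sqrt{2} \omega}{2}} \cos{\left(\frac{3 \sqrt{2} \omega}{2} + \frac{\pi}{4} \right)}}{27}

Both cases combine into a single formula in |ω|:

F(ω) = \frac{\pi e^{- \frac{3 \sqrt{2} \left|{\omega}\right|}{2}} \sin{\left(\frac{3 \sqrt{2} \left|{\omega}\right|}{2} + \frac{\pi}{4} \right)}}{27}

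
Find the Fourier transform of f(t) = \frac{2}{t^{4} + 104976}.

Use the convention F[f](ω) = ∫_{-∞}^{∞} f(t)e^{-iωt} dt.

F(ω) = \frac{\pi e^{- 9 \sqrt{2} \left|{\omega}\right|} \sin{\left(9 \sqrt{2} \left|{\omega}\right| + \frac{\pi}{4} \right)}}{2916}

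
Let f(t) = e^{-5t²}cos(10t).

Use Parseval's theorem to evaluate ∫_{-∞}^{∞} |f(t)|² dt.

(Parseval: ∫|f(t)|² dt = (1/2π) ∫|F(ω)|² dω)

∫|f(t)|² dt = \frac{\sqrt{10} \sqrt{\pi} \left(1 + e^{10}\right)}{20 e^{10}}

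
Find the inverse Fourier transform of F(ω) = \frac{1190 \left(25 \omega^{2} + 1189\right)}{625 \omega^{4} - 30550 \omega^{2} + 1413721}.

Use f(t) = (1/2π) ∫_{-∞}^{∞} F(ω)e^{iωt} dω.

f(t) = 7 e^{- \frac{17 \left|{t}\right|}{5}} \cos{\left(6 \left|{t}\right| \right)}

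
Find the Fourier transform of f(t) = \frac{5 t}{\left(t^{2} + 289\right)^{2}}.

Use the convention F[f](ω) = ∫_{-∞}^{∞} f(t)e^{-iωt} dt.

F(ω) = - \frac{5 i \pi \omega e^{- 17 \left|{\omega}\right|}}{34}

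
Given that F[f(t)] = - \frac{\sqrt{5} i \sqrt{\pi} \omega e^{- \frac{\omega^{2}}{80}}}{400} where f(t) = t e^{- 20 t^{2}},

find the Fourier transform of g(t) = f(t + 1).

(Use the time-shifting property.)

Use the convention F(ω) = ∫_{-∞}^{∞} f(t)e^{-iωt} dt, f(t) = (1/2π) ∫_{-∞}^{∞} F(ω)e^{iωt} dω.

F[g](ω) = - \frac{\sqrt{5} i \sqrt{\pi} \omega e^{- \omega \left(\frac{\omega}{80} - i\right)}}{400}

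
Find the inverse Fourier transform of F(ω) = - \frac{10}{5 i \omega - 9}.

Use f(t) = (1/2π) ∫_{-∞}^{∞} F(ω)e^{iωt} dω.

f(t) = 2 e^{\frac{9 t}{5}} u\left(- t\right)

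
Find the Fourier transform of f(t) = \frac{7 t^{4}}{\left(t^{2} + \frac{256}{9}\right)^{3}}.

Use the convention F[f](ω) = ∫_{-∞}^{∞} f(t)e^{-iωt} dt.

F(ω) = \frac{7 \pi \left(256 \omega^{2} - 240 \left|{\omega}\right| + 27\right) e^{- \frac{16 \left|{\omega}\right|}{3}}}{384}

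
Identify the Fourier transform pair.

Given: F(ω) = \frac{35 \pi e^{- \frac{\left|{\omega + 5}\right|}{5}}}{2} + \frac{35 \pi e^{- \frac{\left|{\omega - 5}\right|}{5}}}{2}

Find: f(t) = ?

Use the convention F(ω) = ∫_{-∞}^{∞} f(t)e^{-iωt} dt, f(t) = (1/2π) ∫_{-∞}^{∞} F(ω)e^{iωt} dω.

f(t) = \frac{7 \cos{\left(5 t \right)}}{t^{2} + \frac{1}{25}}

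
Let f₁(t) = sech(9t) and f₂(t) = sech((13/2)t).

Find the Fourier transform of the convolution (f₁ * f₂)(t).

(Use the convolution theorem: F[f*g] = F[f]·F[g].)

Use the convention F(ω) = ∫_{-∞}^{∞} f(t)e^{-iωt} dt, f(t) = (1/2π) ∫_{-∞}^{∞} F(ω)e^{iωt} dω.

F[f₁*f₂](ω) = \frac{2 \pi^{2}}{117 \cosh{\left(\frac{\pi \omega}{18} \right)} \cosh{\left(\frac{\pi \omega}{13} \right)}}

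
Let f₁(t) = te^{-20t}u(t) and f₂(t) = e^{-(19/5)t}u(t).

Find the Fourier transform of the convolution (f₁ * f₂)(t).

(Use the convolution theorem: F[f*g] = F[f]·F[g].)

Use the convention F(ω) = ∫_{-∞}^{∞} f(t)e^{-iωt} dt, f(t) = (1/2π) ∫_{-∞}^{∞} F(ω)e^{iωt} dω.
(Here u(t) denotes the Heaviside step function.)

F[f₁*f₂](ω) = \frac{5}{\left(i \omega + 20\right)^{2} \left(5 i \omega + 19\right)}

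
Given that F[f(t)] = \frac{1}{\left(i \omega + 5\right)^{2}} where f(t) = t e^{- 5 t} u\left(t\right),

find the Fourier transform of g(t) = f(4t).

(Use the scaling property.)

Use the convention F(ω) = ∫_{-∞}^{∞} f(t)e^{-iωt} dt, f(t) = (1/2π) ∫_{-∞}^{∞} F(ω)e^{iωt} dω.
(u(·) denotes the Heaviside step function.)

F[g](ω) = \frac{4}{\left(i \omega + 20\right)^{2}}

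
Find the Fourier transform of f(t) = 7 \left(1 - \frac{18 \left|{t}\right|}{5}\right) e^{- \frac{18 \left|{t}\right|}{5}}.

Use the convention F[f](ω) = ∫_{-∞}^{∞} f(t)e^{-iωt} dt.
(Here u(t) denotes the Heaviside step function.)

F(ω) = \frac{63000 \omega^{2}}{\left(25 \omega^{2} + 324\right)^{2}}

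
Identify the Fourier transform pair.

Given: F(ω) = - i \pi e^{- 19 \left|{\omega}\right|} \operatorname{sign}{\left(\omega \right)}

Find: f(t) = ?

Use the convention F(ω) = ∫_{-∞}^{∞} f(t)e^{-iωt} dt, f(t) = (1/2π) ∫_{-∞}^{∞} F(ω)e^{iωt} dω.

f(t) = \frac{t}{t^{2} + 361}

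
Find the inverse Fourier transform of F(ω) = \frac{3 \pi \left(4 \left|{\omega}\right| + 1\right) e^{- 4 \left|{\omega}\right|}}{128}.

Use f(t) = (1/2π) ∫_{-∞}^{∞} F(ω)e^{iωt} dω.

f(t) = \frac{3}{\left(t^{2} + 16\right)^{2}}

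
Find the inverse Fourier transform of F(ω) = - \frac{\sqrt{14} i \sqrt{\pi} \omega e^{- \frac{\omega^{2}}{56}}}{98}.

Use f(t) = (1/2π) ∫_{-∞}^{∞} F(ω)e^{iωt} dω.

f(t) = 4 t e^{- 14 t^{2}}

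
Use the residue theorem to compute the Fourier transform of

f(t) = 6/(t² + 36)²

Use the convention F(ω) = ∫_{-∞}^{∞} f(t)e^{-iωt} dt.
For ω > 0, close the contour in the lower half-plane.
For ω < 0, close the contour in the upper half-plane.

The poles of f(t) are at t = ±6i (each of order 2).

Let g(z) = f(z)e^{-iωz}; for large |z| the factor e^{-iωz} decays in the lower half-plane when ω > 0 and in the upper half-plane when ω < 0.

Case ω > 0 (lower half-plane, clockwise contour ⇒ F(ω) = -2πi·ΣRes):
  Res_{z = - 6 i} g(z) = \frac{i \left(6 \omega + 1\right) e^{- 6 \omega}}{144} (pole of order 2)
  F(ω) = -2πi·ΣRes = \frac{\pi \left(6 \omega + 1\right) e^{- 6 \omega}}{72}

Case ω < 0 (upper half-plane, counterclockwise contour ⇒ F(ω) = +2πi·ΣRes):
  Res_{z = 6 i} g(z) = \frac{i \left(6 \omega - 1\right) e^{6 \omega}}{144} (pole of order 2)
  F(ω) = 2πi·ΣRes = \frac{\pi \left(1 - 6 \omega\right) e^{6 \omega}}{72}

Both cases combine into a single formula in |ω|:

F(ω) = \frac{\pi \left(6 \left|{\omega}\right| + 1\right) e^{- 6 \left|{\omega}\right|}}{72}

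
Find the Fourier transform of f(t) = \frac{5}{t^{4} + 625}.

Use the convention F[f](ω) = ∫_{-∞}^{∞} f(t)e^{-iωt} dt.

F(ω) = \frac{\pi e^{- \frac{5 \sqrt{2} \left|{\omega}\right|}{2}} \sin{\left(\frac{5 \sqrt{2} \left|{\omega}\right|}{2} + \frac{\pi}{4} \right)}}{25}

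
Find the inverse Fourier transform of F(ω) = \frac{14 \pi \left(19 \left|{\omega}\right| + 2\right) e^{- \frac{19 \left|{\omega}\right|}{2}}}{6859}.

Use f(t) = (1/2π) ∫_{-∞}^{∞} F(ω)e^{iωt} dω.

f(t) = \frac{7}{\left(t^{2} + \frac{361}{4}\right)^{2}}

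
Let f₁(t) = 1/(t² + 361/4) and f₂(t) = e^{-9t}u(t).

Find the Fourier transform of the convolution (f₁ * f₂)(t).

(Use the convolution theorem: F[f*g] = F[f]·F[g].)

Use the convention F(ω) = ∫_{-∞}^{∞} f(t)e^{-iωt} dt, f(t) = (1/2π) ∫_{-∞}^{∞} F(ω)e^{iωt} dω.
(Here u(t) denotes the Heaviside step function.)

F[f₁*f₂](ω) = \frac{2 \pi e^{- \frac{19 \left|{\omega}\right|}{2}}}{19 \left(i \omega + 9\right)}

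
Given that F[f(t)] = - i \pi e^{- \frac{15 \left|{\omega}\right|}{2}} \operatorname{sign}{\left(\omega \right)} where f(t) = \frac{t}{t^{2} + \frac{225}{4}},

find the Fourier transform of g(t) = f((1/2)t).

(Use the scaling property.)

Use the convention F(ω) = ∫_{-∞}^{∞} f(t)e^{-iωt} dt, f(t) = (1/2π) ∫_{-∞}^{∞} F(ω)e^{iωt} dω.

F[g](ω) = - 2 i \pi e^{- 15 \left|{\omega}\right|} \operatorname{sign}{\left(\omega \right)}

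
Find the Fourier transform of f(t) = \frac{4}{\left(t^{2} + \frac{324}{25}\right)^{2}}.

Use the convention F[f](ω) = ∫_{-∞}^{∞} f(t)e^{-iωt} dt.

F(ω) = \frac{25 \pi \left(18 \left|{\omega}\right| + 5\right) e^{- \frac{18 \left|{\omega}\right|}{5}}}{2916}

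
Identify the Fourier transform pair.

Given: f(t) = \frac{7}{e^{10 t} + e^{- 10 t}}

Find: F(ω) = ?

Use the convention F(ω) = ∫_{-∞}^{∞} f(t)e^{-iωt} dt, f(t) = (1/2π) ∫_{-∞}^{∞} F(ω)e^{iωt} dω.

F(ω) = \frac{7 \pi}{20 \cosh{\left(\frac{\pi \omega}{20} \right)}}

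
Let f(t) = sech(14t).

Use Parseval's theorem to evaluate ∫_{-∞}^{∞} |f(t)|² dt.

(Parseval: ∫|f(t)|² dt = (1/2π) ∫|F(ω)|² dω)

∫|f(t)|² dt = \frac{1}{7}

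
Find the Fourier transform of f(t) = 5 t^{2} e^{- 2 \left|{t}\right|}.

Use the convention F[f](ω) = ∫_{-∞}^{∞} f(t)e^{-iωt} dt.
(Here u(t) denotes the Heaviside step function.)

F(ω) = \frac{40 \left(4 - 3 \omega^{2}\right)}{\left(\omega^{2} + 4\right)^{3}}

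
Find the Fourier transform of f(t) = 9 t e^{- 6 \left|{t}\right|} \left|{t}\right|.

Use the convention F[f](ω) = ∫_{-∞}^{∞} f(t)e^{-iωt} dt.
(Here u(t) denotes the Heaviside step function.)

F(ω) = \frac{36 i \omega \left(\omega^{2} - 108\right)}{\left(\omega^{2} + 36\right)^{3}}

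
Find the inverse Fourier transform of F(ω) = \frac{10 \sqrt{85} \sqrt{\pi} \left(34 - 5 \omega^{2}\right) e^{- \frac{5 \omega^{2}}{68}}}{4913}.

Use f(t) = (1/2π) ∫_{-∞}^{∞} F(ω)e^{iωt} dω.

f(t) = 8 t^{2} e^{- \frac{17 t^{2}}{5}}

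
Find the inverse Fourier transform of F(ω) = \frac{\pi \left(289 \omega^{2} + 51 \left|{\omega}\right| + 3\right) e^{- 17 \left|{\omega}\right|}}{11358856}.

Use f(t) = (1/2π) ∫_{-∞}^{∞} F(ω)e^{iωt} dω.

f(t) = \frac{1}{\left(t^{2} + 289\right)^{3}}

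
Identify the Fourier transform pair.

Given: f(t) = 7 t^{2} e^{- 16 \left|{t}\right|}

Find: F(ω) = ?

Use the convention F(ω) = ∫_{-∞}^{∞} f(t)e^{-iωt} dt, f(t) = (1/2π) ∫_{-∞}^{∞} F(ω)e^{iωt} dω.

F(ω) = \frac{448 \left(256 - 3 \omega^{2}\right)}{\left(\omega^{2} + 256\right)^{3}}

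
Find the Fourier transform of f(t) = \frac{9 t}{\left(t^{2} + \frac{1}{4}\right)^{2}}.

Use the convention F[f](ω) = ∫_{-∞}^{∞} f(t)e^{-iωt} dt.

F(ω) = - 9 i \pi \omega e^{- \frac{\left|{\omega}\right|}{2}}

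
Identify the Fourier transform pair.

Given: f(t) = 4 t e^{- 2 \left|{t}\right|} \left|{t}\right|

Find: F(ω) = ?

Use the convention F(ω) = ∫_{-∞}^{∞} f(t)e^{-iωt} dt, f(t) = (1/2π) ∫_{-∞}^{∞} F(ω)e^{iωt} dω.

F(ω) = \frac{16 i \omega \left(\omega^{2} - 12\right)}{\left(\omega^{2} + 4\right)^{3}}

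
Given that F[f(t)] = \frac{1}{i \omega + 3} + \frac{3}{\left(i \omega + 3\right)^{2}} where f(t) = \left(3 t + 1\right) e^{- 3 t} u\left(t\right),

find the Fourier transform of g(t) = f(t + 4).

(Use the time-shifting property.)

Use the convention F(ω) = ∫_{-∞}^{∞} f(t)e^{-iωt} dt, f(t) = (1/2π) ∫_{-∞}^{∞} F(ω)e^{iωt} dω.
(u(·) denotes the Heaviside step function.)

F[g](ω) = \frac{\left(- i \omega - 6\right) e^{4 i \omega}}{\omega^{2} - 6 i \omega - 9}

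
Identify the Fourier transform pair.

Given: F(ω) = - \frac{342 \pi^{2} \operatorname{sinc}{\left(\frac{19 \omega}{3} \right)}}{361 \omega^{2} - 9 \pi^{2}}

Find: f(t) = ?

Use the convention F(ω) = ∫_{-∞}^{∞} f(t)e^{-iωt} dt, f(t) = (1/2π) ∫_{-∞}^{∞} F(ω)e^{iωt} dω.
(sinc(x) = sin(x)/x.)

f(t) = 6 \left(\begin{cases} \frac{\cos{\left(\frac{3 \pi t}{19} \right)}}{2} + \frac{1}{2} & \text{for}\: \left|{t}\right| < \frac{19}{3} \\0 & \text{otherwise} \end{cases}\right)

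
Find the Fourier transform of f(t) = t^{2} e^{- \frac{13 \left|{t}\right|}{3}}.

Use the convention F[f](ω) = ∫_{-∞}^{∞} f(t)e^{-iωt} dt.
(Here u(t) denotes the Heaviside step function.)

F(ω) = \frac{1404 \left(169 - 27 \omega^{2}\right)}{\left(9 \omega^{2} + 169\right)^{3}}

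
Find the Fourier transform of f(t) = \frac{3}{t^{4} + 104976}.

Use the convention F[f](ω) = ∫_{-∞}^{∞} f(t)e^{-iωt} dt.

F(ω) = \frac{\pi e^{- 9 \sqrt{2} \left|{\omega}\right|} \sin{\left(9 \sqrt{2} \left|{\omega}\right| + \frac{\pi}{4} \right)}}{1944}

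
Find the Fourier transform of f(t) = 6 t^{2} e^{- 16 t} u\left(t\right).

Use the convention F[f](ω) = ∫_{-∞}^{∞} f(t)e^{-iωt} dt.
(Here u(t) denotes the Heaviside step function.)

F(ω) = \frac{12}{\left(i \omega + 16\right)^{3}}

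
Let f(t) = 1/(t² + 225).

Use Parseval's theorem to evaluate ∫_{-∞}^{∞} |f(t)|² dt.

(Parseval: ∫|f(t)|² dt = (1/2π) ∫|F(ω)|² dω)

∫|f(t)|² dt = \frac{\pi}{6750}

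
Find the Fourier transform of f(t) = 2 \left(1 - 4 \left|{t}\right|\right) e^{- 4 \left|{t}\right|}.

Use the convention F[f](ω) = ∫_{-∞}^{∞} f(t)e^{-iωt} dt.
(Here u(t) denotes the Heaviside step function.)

F(ω) = \frac{32 \omega^{2}}{\left(\omega^{2} + 16\right)^{2}}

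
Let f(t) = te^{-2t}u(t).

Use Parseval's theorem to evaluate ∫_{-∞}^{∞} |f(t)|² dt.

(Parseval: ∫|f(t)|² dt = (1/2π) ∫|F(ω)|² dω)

∫|f(t)|² dt = \frac{1}{32}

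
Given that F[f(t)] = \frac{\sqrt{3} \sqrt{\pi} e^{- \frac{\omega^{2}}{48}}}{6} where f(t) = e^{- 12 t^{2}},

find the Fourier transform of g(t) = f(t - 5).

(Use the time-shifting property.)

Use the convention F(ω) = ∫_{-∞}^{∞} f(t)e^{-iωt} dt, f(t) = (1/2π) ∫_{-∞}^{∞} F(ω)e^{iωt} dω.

F[g](ω) = \frac{\sqrt{3} \sqrt{\pi} e^{- \frac{\omega \left(\omega + 240 i\right)}{48}}}{6}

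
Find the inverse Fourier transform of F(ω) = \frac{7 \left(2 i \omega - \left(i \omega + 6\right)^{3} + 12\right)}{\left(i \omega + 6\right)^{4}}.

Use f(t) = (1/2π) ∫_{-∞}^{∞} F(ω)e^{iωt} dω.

f(t) = 7 \left(t^{2} - 1\right) e^{- 6 t} u\left(t\right)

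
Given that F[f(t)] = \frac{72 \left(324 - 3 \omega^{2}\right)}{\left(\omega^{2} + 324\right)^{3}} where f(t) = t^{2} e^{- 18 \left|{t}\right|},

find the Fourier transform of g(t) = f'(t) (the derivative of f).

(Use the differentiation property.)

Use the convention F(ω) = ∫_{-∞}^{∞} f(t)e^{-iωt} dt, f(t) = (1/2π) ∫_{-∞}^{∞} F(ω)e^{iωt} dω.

F[g](ω) = - \frac{216 i \omega \left(\omega^{2} - 108\right)}{\left(\omega^{2} + 324\right)^{3}}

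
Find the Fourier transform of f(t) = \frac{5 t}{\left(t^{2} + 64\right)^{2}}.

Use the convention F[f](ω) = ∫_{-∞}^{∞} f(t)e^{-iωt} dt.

F(ω) = - \frac{5 i \pi \omega e^{- 8 \left|{\omega}\right|}}{16}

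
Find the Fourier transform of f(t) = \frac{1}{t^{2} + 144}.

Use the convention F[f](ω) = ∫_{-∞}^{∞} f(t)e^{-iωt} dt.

F(ω) = \frac{\pi e^{- 12 \left|{\omega}\right|}}{12}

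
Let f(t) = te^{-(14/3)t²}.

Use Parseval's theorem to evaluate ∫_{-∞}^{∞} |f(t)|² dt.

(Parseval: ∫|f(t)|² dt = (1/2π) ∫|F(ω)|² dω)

∫|f(t)|² dt = \frac{3 \sqrt{21} \sqrt{\pi}}{784}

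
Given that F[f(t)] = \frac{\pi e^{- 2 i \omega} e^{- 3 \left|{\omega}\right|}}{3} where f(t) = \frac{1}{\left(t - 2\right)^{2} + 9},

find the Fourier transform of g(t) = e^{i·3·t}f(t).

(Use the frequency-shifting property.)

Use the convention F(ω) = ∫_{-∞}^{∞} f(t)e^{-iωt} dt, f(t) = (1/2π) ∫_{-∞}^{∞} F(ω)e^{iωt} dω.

F[g](ω) = \frac{\pi e^{- 2 i \left(\omega - 3\right) - 3 \left|{\omega - 3}\right|}}{3}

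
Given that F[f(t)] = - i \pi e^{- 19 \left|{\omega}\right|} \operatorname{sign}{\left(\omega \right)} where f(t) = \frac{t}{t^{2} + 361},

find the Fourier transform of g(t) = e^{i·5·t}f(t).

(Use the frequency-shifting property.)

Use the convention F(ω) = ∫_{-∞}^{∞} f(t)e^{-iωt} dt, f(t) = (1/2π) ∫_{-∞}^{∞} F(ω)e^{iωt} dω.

F[g](ω) = - i \pi e^{- 19 \left|{\omega - 5}\right|} \operatorname{sign}{\left(\omega - 5 \right)}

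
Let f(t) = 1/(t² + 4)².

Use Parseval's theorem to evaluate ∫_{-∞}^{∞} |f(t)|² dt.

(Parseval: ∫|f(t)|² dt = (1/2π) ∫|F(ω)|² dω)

∫|f(t)|² dt = \frac{5 \pi}{2048}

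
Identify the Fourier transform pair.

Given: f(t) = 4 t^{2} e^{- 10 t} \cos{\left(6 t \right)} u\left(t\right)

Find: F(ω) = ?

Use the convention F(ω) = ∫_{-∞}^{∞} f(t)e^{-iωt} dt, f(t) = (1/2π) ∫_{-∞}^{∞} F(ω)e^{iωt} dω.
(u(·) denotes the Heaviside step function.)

F(ω) = \frac{8 \left(- 108 i \omega + \left(i \omega + 10\right)^{3} - 1080\right)}{\left(\left(i \omega + 10\right)^{2} + 36\right)^{3}}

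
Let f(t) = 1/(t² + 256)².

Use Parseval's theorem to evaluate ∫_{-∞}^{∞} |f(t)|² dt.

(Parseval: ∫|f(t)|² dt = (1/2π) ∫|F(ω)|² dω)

∫|f(t)|² dt = \frac{5 \pi}{4294967296}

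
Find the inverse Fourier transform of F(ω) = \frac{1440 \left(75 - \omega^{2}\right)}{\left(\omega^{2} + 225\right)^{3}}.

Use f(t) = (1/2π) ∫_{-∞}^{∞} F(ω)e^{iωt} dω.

f(t) = 8 t^{2} e^{- 15 \left|{t}\right|}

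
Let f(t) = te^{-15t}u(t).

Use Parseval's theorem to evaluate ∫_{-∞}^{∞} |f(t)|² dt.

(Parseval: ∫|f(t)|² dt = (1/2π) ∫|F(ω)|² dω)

∫|f(t)|² dt = \frac{1}{13500}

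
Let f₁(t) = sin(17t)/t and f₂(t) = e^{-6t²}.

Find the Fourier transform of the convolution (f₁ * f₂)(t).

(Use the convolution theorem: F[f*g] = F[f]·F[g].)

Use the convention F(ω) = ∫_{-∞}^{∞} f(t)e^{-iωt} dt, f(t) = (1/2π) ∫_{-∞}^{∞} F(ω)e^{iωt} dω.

F[f₁*f₂](ω) = \begin{cases} \frac{\sqrt{6} \pi^{\frac{3}{2}} e^{- \frac{\omega^{2}}{24}}}{6} & \text{for}\: \omega > -17 \wedge \omega < 17 \\0 & \text{otherwise} \end{cases}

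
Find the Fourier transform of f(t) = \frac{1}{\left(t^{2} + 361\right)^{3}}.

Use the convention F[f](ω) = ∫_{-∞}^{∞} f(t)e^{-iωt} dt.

F(ω) = \frac{\pi \left(361 \omega^{2} + 57 \left|{\omega}\right| + 3\right) e^{- 19 \left|{\omega}\right|}}{19808792}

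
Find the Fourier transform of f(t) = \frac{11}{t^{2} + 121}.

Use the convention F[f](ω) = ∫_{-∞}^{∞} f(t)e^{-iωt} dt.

F(ω) = \pi e^{- 11 \left|{\omega}\right|}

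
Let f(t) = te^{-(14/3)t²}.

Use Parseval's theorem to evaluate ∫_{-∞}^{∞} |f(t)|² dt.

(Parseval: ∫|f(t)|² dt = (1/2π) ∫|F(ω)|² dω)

∫|f(t)|² dt = \frac{3 \sqrt{21} \sqrt{\pi}}{784}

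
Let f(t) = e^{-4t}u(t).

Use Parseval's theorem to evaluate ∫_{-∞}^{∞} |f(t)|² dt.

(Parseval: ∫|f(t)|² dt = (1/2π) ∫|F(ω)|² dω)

∫|f(t)|² dt = \frac{1}{8}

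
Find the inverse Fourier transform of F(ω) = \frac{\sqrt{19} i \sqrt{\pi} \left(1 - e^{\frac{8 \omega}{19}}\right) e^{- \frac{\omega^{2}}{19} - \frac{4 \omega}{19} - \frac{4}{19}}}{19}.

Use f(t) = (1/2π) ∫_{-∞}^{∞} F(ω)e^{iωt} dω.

f(t) = e^{- \frac{19 t^{2}}{4}} \sin{\left(2 t \right)}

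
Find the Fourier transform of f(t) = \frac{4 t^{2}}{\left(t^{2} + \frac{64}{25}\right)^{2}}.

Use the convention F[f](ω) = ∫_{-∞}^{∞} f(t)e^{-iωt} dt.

F(ω) = \frac{\pi \left(5 - 8 \left|{\omega}\right|\right) e^{- \frac{8 \left|{\omega}\right|}{5}}}{4}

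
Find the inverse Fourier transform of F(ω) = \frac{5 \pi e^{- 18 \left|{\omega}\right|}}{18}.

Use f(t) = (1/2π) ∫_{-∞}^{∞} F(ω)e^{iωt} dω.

f(t) = \frac{5}{t^{2} + 324}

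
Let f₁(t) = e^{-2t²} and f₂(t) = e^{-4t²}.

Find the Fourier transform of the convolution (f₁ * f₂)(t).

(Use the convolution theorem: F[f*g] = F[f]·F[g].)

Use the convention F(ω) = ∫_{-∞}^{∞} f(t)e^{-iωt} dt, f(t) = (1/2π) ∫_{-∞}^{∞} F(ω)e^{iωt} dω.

F[f₁*f₂](ω) = \frac{\sqrt{2} \pi e^{- \frac{3 \omega^{2}}{16}}}{4}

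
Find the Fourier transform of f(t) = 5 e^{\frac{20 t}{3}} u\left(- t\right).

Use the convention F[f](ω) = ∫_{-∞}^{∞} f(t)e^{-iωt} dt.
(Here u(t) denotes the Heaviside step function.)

F(ω) = - \frac{15}{3 i \omega - 20}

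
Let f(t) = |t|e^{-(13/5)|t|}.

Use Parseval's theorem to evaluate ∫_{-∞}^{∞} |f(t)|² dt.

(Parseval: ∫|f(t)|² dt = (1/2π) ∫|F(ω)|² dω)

∫|f(t)|² dt = \frac{125}{4394}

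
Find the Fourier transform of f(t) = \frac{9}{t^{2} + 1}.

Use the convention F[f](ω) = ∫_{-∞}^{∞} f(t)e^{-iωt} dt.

F(ω) = 9 \pi e^{- \left|{\omega}\right|}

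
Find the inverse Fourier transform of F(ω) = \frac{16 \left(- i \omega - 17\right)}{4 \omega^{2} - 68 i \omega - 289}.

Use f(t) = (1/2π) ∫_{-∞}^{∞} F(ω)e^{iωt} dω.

f(t) = 4 \left(\frac{17 t}{2} + 1\right) e^{- \frac{17 t}{2}} u\left(t\right)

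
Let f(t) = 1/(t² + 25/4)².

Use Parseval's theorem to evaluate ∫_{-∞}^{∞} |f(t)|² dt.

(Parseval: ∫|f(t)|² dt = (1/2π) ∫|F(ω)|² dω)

∫|f(t)|² dt = \frac{8 \pi}{15625}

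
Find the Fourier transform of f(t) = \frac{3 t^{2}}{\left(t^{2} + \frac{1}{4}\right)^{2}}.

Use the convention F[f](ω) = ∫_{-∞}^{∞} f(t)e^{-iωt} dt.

F(ω) = \frac{3 \pi \left(2 - \left|{\omega}\right|\right) e^{- \frac{\left|{\omega}\right|}{2}}}{2}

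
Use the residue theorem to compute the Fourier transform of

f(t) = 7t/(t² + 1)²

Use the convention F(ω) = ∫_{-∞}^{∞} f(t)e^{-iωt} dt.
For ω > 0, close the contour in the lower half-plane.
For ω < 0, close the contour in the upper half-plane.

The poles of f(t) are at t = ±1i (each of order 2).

Let g(z) = f(z)e^{-iωz}; for large |z| the factor e^{-iωz} decays in the lower half-plane when ω > 0 and in the upper half-plane when ω < 0.

Case ω > 0 (lower half-plane, clockwise contour ⇒ F(ω) = -2πi·ΣRes):
  Res_{z = - i} g(z) = \frac{7 \omega e^{- \omega}}{4} (pole of order 2)
  F(ω) = -2πi·ΣRes = - \frac{7 i \pi \omega e^{- \omega}}{2}

Case ω < 0 (upper half-plane, counterclockwise contour ⇒ F(ω) = +2πi·ΣRes):
  Res_{z = i} g(z) = - \frac{7 \omega e^{\omega}}{4} (pole of order 2)
  F(ω) = 2πi·ΣRes = - \frac{7 i \pi \omega e^{\omega}}{2}

Both cases combine into a single formula in |ω|:

F(ω) = - \frac{7 i \pi \omega e^{- \left|{\omega}\right|}}{2}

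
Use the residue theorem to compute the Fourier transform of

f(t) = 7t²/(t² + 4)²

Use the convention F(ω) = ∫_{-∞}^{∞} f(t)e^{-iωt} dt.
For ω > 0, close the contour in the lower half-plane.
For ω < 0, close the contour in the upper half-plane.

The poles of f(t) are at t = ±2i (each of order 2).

Let g(z) = f(z)e^{-iωz}; for large |z| the factor e^{-iωz} decays in the lower half-plane when ω > 0 and in the upper half-plane when ω < 0.

Case ω > 0 (lower half-plane, clockwise contour ⇒ F(ω) = -2πi·ΣRes):
  Res_{z = - 2 i} g(z) = \frac{7 i \left(1 - 2 \omega\right) e^{- 2 \omega}}{8} (pole of order 2)
  F(ω) = -2πi·ΣRes = \frac{7 \pi \left(1 - 2 \omega\right) e^{- 2 \omega}}{4}

Case ω < 0 (upper half-plane, counterclockwise contour ⇒ F(ω) = +2πi·ΣRes):
  Res_{z = 2 i} g(z) = \frac{7 i \left(- 2 \omega - 1\right) e^{2 \omega}}{8} (pole of order 2)
  F(ω) = 2πi·ΣRes = \frac{7 \pi \left(2 \omega + 1\right) e^{2 \omega}}{4}

Both cases combine into a single formula in |ω|:

F(ω) = \frac{7 \pi \left(1 - 2 \left|{\omega}\right|\right) e^{- 2 \left|{\omega}\right|}}{4}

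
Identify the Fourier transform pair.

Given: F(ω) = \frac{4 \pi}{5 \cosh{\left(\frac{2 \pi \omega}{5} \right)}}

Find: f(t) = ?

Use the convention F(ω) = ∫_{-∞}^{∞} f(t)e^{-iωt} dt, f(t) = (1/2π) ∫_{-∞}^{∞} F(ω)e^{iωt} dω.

f(t) = \frac{2}{e^{\frac{5 t}{4}} + e^{- \frac{5 t}{4}}}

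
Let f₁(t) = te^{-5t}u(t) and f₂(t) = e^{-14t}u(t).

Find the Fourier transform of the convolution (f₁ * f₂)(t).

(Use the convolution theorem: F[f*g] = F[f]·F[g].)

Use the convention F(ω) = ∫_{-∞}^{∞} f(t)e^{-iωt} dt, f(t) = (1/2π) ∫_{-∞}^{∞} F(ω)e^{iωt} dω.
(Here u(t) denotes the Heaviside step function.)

F[f₁*f₂](ω) = \frac{1}{\left(i \omega + 5\right)^{2} \left(i \omega + 14\right)}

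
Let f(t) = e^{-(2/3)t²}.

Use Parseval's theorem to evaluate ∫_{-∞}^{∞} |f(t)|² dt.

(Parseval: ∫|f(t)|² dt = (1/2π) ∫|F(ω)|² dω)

∫|f(t)|² dt = \frac{\sqrt{3} \sqrt{\pi}}{2}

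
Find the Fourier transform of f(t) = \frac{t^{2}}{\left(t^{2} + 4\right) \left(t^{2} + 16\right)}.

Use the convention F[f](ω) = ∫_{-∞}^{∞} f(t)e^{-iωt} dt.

F(ω) = \frac{\pi \left(2 - e^{2 \left|{\omega}\right|}\right) e^{- 4 \left|{\omega}\right|}}{6}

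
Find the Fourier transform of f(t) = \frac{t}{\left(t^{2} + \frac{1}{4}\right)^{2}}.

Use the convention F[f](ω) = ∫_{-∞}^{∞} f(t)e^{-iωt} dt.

F(ω) = - i \pi \omega e^{- \frac{\left|{\omega}\right|}{2}}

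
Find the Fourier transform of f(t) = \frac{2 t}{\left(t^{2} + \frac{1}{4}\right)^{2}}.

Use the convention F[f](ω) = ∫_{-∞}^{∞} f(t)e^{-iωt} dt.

F(ω) = - 2 i \pi \omega e^{- \frac{\left|{\omega}\right|}{2}}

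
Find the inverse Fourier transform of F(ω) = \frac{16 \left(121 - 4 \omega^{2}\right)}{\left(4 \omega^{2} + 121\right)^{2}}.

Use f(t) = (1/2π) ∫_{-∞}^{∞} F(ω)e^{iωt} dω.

f(t) = 2 e^{- \frac{11 \left|{t}\right|}{2}} \left|{t}\right|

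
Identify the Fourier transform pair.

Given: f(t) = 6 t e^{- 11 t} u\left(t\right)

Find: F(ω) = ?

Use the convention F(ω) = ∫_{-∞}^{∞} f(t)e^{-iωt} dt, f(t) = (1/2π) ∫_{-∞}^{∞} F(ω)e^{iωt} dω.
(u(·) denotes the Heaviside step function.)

F(ω) = \frac{6}{\left(i \omega + 11\right)^{2}}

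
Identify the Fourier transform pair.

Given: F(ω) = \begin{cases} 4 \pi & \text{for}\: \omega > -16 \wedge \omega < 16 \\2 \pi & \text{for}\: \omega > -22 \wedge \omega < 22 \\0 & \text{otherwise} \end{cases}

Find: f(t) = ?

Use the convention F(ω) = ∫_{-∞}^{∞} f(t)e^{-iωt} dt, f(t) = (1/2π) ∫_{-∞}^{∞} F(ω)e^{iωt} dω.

f(t) = \frac{4 \sin{\left(19 t \right)} \cos{\left(3 t \right)}}{t}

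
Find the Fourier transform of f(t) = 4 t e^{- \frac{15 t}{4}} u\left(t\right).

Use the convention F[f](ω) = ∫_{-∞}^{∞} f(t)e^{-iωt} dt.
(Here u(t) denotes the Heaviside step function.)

F(ω) = \frac{64}{\left(4 i \omega + 15\right)^{2}}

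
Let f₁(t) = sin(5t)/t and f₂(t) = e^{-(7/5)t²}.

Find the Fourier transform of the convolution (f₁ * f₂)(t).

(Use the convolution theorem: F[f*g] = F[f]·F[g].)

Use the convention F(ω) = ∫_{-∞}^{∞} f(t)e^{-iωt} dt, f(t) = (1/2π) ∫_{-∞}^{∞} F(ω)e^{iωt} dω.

F[f₁*f₂](ω) = \begin{cases} \frac{\sqrt{35} \pi^{\frac{3}{2}} e^{- \frac{5 \omega^{2}}{28}}}{7} & \text{for}\: \omega > -5 \wedge \omega < 5 \\0 & \text{otherwise} \end{cases}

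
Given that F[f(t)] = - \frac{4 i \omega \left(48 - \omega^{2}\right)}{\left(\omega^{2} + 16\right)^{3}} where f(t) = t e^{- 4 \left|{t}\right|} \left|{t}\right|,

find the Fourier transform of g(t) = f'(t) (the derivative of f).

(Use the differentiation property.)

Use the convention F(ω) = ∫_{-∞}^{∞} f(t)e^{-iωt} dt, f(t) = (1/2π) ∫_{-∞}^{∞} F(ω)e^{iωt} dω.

F[g](ω) = \frac{4 \omega^{2} \left(48 - \omega^{2}\right)}{\left(\omega^{2} + 16\right)^{3}}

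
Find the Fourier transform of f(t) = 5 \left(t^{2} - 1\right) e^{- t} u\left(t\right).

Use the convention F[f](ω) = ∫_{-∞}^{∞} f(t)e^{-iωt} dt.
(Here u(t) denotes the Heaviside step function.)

F(ω) = \frac{5 \left(2 i \omega - \left(i \omega + 1\right)^{3} + 2\right)}{\left(i \omega + 1\right)^{4}}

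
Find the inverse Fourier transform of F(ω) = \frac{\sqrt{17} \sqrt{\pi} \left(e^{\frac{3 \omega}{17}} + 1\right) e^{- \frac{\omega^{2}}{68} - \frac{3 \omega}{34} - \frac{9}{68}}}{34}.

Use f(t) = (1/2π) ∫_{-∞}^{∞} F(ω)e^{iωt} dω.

f(t) = e^{- 17 t^{2}} \cos{\left(3 t \right)}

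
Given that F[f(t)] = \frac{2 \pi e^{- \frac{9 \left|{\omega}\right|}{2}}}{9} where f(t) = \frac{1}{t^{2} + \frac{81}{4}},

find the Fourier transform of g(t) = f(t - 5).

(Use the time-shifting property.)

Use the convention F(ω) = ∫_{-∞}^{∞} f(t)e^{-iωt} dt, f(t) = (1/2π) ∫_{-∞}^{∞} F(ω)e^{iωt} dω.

F[g](ω) = \frac{2 \pi e^{- 5 i \omega - \frac{9 \left|{\omega}\right|}{2}}}{9}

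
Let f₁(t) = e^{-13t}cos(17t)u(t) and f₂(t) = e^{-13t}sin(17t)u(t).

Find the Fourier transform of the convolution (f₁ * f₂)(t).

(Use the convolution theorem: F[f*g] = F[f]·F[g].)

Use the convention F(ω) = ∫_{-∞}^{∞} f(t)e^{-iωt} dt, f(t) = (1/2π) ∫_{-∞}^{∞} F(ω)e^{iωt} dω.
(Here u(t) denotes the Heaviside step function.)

F[f₁*f₂](ω) = \frac{17 \left(i \omega + 13\right)}{\left(\left(i \omega + 13\right)^{2} + 289\right)^{2}}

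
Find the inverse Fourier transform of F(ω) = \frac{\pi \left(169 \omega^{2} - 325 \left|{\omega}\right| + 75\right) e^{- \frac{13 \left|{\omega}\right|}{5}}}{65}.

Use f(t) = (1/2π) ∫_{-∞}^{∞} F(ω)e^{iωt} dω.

f(t) = \frac{8 t^{4}}{\left(t^{2} + \frac{169}{25}\right)^{3}}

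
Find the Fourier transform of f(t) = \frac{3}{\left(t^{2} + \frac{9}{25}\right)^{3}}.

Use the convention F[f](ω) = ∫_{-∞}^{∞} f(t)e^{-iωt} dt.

F(ω) = \frac{125 \pi \left(3 \omega^{2} + 15 \left|{\omega}\right| + 25\right) e^{- \frac{3 \left|{\omega}\right|}{5}}}{216}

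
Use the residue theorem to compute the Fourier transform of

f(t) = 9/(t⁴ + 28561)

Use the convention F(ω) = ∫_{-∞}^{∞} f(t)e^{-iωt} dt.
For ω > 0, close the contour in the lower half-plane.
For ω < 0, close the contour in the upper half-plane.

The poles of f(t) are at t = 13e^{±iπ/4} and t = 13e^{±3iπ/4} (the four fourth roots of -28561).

Let g(z) = f(z)e^{-iωz}; for large |z| the factor e^{-iωz} decays in the lower half-plane when ω > 0 and in the upper half-plane when ω < 0.

Case ω > 0 (lower half-plane, clockwise contour ⇒ F(ω) = -2πi·ΣRes):
  Res_{z = - \frac{13 \sqrt{2}}{2} - \frac{13 \sqrt{2} i}{2}} g(z) = \frac{9 \sqrt{2} i \left(1 - i\right) e^{\frac{13 \sqrt{2} \omega \left(-1 + i\right)}{2}}}{17576}
  Res_{z = \frac{13 \sqrt{2}}{2} - \frac{13 \sqrt{2} i}{2}} g(z) = \frac{9 \sqrt{2} i \left(1 + i\right) e^{- \frac{13 \sqrt{2} \omega \left(1 + i\right)}{2}}}{17576}
  F(ω) = -2πi·ΣRes = \frac{9 \sqrt{2} \pi \left(1 - i\right) \left(e^{13 \sqrt{2} i \omega} + i\right) e^{- \frac{13 \sqrt{2} \omega \left(1 + i\right)}{2}}}{8788} = \frac{9 \pi e^{- \frac{13 \sqrt{2} \omega}{2}} \sin{\left(\frac{13 \sqrt{2} \omega}{2} + \frac{\pi}{4} \right)}}{2197}

Case ω < 0 (upper half-plane, counterclockwise contour ⇒ F(ω) = +2πi·ΣRes):
  Res_{z = \frac{13 \sqrt{2}}{2} + \frac{13 \sqrt{2} i}{2}} g(z) = \frac{9 \sqrt{2} i \left(-1 + i\right) e^{\frac{13 \sqrt{2} \omega \left(1 - i\right)}{2}}}{17576}
  Res_{z = - \frac{13 \sqrt{2}}{2} + \frac{13 \sqrt{2} i}{2}} g(z) = \frac{9 \sqrt{2} \left(1 - i\right) e^{\frac{13 \sqrt{2} \omega \left(1 + i\right)}{2}}}{17576}
  F(ω) = 2πi·ΣRes = - \frac{9 \sqrt{2} i \pi \left(i \left(1 - i\right) e^{\frac{13 \sqrt{2} \omega \left(1 - i\right)}{2}} - \left(1 - i\right) e^{\frac{13 \sqrt{2} \omega \left(1 + i\right)}{2}}\right)}{8788} = \frac{9 \pi e^{\frac{13 \sqrt{2} \omega}{2}} \cos{\left(\frac{13 \sqrt{2} \omega}{2} + \frac{\pi}{4} \right)}}{2197}

Both cases combine into a single formula in |ω|:

F(ω) = \frac{9 \pi e^{- \frac{13 \sqrt{2} \left|{\omega}\right|}{2}} \sin{\left(\frac{13 \sqrt{2} \left|{\omega}\right|}{2} + \frac{\pi}{4} \right)}}{2197}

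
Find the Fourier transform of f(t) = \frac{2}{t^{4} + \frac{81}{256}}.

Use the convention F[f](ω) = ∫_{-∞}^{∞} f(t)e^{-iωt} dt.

F(ω) = \frac{128 \pi e^{- \frac{3 \sqrt{2} \left|{\omega}\right|}{8}} \sin{\left(\frac{3 \sqrt{2} \left|{\omega}\right|}{8} + \frac{\pi}{4} \right)}}{27}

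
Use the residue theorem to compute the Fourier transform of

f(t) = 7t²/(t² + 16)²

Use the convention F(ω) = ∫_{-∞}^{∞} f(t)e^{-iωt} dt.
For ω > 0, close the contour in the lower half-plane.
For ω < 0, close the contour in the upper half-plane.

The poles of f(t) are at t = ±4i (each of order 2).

Let g(z) = f(z)e^{-iωz}; for large |z| the factor e^{-iωz} decays in the lower half-plane when ω > 0 and in the upper half-plane when ω < 0.

Case ω > 0 (lower half-plane, clockwise contour ⇒ F(ω) = -2πi·ΣRes):
  Res_{z = - 4 i} g(z) = \frac{7 i \left(1 - 4 \omega\right) e^{- 4 \omega}}{16} (pole of order 2)
  F(ω) = -2πi·ΣRes = \frac{7 \pi \left(1 - 4 \omega\right) e^{- 4 \omega}}{8}

Case ω < 0 (upper half-plane, counterclockwise contour ⇒ F(ω) = +2πi·ΣRes):
  Res_{z = 4 i} g(z) = \frac{7 i \left(- 4 \omega - 1\right) e^{4 \omega}}{16} (pole of order 2)
  F(ω) = 2πi·ΣRes = \frac{7 \pi \left(4 \omega + 1\right) e^{4 \omega}}{8}

Both cases combine into a single formula in |ω|:

F(ω) = \frac{7 \pi \left(1 - 4 \left|{\omega}\right|\right) e^{- 4 \left|{\omega}\right|}}{8}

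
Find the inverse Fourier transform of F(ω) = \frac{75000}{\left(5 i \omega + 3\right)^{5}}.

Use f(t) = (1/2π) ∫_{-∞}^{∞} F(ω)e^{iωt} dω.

f(t) = t^{4} e^{- \frac{3 t}{5}} u\left(t\right)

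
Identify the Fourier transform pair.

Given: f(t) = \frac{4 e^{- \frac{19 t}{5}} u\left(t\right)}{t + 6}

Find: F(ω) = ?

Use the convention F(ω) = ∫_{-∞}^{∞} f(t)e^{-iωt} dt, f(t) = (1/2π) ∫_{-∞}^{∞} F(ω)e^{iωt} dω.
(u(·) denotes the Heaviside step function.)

F(ω) = 4 e^{6 i \omega + \frac{114}{5}} \operatorname{E}_{1}\left(6 i \omega + \frac{114}{5}\right)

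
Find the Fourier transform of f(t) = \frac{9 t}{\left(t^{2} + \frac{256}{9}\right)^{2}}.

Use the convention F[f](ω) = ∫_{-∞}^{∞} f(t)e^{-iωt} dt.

F(ω) = - \frac{27 i \pi \omega e^{- \frac{16 \left|{\omega}\right|}{3}}}{32}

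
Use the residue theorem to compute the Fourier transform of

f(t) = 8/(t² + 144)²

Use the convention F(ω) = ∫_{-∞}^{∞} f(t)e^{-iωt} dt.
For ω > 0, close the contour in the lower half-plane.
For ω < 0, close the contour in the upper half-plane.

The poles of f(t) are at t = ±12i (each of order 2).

Let g(z) = f(z)e^{-iωz}; for large |z| the factor e^{-iωz} decays in the lower half-plane when ω > 0 and in the upper half-plane when ω < 0.

Case ω > 0 (lower half-plane, clockwise contour ⇒ F(ω) = -2πi·ΣRes):
  Res_{z = - 12 i} g(z) = \frac{i \left(12 \omega + 1\right) e^{- 12 \omega}}{864} (pole of order 2)
  F(ω) = -2πi·ΣRes = \frac{\pi \left(12 \omega + 1\right) e^{- 12 \omega}}{432}

Case ω < 0 (upper half-plane, counterclockwise contour ⇒ F(ω) = +2πi·ΣRes):
  Res_{z = 12 i} g(z) = \frac{i \left(12 \omega - 1\right) e^{12 \omega}}{864} (pole of order 2)
  F(ω) = 2πi·ΣRes = \frac{\pi \left(1 - 12 \omega\right) e^{12 \omega}}{432}

Both cases combine into a single formula in |ω|:

F(ω) = \frac{\pi \left(12 \left|{\omega}\right| + 1\right) e^{- 12 \left|{\omega}\right|}}{432}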